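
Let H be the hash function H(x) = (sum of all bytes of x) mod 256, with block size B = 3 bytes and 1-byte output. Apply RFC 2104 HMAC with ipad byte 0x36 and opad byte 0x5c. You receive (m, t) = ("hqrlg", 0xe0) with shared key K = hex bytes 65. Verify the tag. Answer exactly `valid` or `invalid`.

Key hex bytes 65 is 1 byte ≤ B = 3; zero-pad to 3 bytes: K' = 65 00 00.
K' ⊕ ipad = 53 36 36; K' ⊕ opad = 39 5c 5c.
Inner hash: sum = 83+54+54+104+113+114+108+103 = 733; mod 256 = 221 → dd.
Outer hash (recomputed tag): sum = 57+92+92+221 = 462; mod 256 = 206 → ce.
Recomputed tag = ce; claimed = e0 → mismatch.

invalid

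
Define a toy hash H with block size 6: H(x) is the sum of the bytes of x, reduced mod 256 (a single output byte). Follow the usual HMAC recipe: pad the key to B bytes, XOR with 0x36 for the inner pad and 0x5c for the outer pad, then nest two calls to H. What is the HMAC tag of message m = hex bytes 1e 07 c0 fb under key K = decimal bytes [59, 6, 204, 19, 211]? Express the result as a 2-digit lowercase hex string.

Key decimal bytes [59, 6, 204, 19, 211] = 3b 06 cc 13 d3 is 5 bytes ≤ B = 6; zero-pad to 6 bytes: K' = 3b 06 cc 13 d3 00.
K' ⊕ ipad = 0d 30 fa 25 e5 36.  K' ⊕ opad = 67 5a 90 4f 8f 5c.
Inner input = (K'⊕ipad) ∥ m = 0d 30 fa 25 e5 36 ∥ 1e 07 c0 fb.
Inner hash: sum = 13+48+250+37+229+54+30+7+192+251 = 1111; mod 256 = 87 → 57.
Outer input = (K'⊕opad) ∥ inner = 67 5a 90 4f 8f 5c ∥ 57.
Outer hash (tag): sum = 103+90+144+79+143+92+87 = 738; mod 256 = 226 → e2.

e2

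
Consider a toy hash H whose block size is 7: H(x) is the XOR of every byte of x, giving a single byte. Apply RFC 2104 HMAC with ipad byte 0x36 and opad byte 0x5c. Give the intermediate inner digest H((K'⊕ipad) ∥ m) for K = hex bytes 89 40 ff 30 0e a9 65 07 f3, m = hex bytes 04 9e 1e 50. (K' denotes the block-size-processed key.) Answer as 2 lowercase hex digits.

d2

Key hex bytes 89 40 ff 30 0e a9 65 07 f3 is 9 bytes > B = 7, so hash it first: H(key) = 30, then zero-pad to 7 bytes: K' = 30 00 00 00 00 00 00.
K' ⊕ ipad = 06 36 36 36 36 36 36.
Inner input = 06 36 36 36 36 36 36 ∥ 04 9e 1e 50.
Inner hash: XOR 06⊕36⊕36⊕36⊕36⊕36⊕36⊕04⊕9e⊕1e⊕50 = d2.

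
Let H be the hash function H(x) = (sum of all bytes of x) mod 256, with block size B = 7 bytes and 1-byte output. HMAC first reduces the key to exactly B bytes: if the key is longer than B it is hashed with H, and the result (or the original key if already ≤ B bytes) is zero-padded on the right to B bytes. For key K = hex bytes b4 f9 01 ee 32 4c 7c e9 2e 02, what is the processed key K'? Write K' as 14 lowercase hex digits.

|K| = 10 > B = 7, so first hash the key.
H(K): sum = 180+249+1+238+50+76+124+233+46+2 = 1199; mod 256 = 175 → af.
Zero-pad H(K) = af to 7 bytes: K' = af 00 00 00 00 00 00.

af000000000000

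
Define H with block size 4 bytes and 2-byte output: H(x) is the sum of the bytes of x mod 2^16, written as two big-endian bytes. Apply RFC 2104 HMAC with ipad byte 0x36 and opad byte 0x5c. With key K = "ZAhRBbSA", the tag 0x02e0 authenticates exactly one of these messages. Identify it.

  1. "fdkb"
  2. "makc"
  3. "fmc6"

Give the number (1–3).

Key "ZAhRBbSA" = 5a 41 68 52 42 62 53 41 is 8 bytes > B = 4, so hash it first: H(key) = 02 8d, then zero-pad to 4 bytes: K' = 02 8d 00 00.
K' ⊕ ipad = 34 bb 36 36; K' ⊕ opad = 5e d1 5c 5c.
m1: inner = H(34 bb 36 36 66 64 6b 62) = 02 f2; tag = H(5e d1 5c 5c 02 f2) = 02db
m2: inner = H(34 bb 36 36 6d 61 6b 63) = 02 f7; tag = H(5e d1 5c 5c 02 f7) = 02e0 ← matches
m3: inner = H(34 bb 36 36 66 6d 63 36) = 02 c7; tag = H(5e d1 5c 5c 02 c7) = 02b0

2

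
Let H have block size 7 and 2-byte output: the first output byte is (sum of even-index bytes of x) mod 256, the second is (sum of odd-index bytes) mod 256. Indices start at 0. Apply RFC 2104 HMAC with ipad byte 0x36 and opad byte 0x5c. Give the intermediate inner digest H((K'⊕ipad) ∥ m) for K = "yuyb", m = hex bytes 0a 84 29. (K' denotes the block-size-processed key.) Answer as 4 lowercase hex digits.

Key "yuyb" = 79 75 79 62 is 4 bytes ≤ B = 7; zero-pad to 7 bytes: K' = 79 75 79 62 00 00 00.
K' ⊕ ipad = 4f 43 4f 54 36 36 36.
Inner input = 4f 43 4f 54 36 36 36 ∥ 0a 84 29.
Inner hash: even-index sum = 398 mod 256 = 142; odd-index sum = 256 mod 256 = 0 → 8e 00.

8e00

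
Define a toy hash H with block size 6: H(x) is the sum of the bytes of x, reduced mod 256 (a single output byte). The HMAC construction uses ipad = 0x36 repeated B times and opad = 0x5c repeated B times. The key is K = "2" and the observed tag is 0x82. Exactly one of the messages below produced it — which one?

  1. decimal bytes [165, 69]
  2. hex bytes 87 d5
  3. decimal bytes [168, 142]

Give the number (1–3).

3

Key "2" = 32 is 1 byte ≤ B = 6; zero-pad to 6 bytes: K' = 32 00 00 00 00 00.
K' ⊕ ipad = 04 36 36 36 36 36; K' ⊕ opad = 6e 5c 5c 5c 5c 5c.
m1: inner = H(04 36 36 36 36 36 a5 45) = fc; tag = H(6e 5c 5c 5c 5c 5c fc) = 36
m2: inner = H(04 36 36 36 36 36 87 d5) = 6e; tag = H(6e 5c 5c 5c 5c 5c 6e) = a8
m3: inner = H(04 36 36 36 36 36 a8 8e) = 48; tag = H(6e 5c 5c 5c 5c 5c 48) = 82 ← matches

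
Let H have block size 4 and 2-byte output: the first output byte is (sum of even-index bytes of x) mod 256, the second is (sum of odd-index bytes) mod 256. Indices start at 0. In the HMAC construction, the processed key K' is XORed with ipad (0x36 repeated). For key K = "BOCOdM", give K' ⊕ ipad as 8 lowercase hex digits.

dfdd3636

Key "BOCOdM" = 42 4f 43 4f 64 4d is 6 bytes > B = 4, so hash it first: H(key) = e9 eb, then zero-pad to 4 bytes: K' = e9 eb 00 00.
XOR each byte with 0x36: e9⊕36=df, eb⊕36=dd, 00⊕36=36, 00⊕36=36.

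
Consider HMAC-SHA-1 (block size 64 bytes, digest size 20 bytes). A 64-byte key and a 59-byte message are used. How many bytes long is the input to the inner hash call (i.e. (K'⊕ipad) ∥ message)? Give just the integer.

Key is 64 ≤ 64 bytes, zero-padded: |K'| = 64.
Inner input = (K'⊕ipad) ∥ m → 64 + 59 = 123 bytes.

123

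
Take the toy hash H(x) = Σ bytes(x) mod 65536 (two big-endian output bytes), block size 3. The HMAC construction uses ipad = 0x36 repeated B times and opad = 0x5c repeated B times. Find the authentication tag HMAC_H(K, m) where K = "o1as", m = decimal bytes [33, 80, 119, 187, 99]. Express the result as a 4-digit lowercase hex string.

0198

Key "o1as" = 6f 31 61 73 is 4 bytes > B = 3, so hash it first: H(key) = 01 74, then zero-pad to 3 bytes: K' = 01 74 00.
K' ⊕ ipad = 37 42 36.  K' ⊕ opad = 5d 28 5c.
Inner input = (K'⊕ipad) ∥ m = 37 42 36 ∥ 21 50 77 bb 63.
Inner hash: sum = 55+66+54+33+80+119+187+99 = 693 → 02 b5.
Outer input = (K'⊕opad) ∥ inner = 5d 28 5c ∥ 02 b5.
Outer hash (tag): sum = 93+40+92+2+181 = 408 → 01 98.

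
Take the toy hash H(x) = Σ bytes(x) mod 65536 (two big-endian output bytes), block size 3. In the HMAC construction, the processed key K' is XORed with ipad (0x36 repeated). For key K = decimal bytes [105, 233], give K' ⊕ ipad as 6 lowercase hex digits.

Key decimal bytes [105, 233] = 69 e9 is 2 bytes ≤ B = 3; zero-pad to 3 bytes: K' = 69 e9 00.
XOR each byte with 0x36: 69⊕36=5f, e9⊕36=df, 00⊕36=36.

5fdf36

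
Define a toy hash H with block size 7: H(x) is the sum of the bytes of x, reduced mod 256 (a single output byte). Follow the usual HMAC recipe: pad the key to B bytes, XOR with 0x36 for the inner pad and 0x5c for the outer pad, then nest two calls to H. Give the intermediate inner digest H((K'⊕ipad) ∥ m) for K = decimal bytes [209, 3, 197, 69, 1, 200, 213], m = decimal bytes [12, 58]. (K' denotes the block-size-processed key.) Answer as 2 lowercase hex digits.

Key decimal bytes [209, 3, 197, 69, 1, 200, 213] = d1 03 c5 45 01 c8 d5 is exactly B = 7 bytes: K' = d1 03 c5 45 01 c8 d5.
K' ⊕ ipad = e7 35 f3 73 37 fe e3.
Inner input = e7 35 f3 73 37 fe e3 ∥ 0c 3a.
Inner hash: sum = 231+53+243+115+55+254+227+12+58 = 1248; mod 256 = 224 → e0.

e0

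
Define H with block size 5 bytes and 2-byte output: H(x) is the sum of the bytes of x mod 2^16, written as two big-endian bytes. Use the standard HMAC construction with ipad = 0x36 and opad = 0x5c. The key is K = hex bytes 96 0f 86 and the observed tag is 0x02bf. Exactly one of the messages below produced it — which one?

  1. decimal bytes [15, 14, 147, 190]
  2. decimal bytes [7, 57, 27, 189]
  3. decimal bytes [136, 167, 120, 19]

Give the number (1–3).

Key hex bytes 96 0f 86 is 3 bytes ≤ B = 5; zero-pad to 5 bytes: K' = 96 0f 86 00 00.
K' ⊕ ipad = a0 39 b0 36 36; K' ⊕ opad = ca 53 da 5c 5c.
m1: inner = H(a0 39 b0 36 36 0f 0e 93 be) = 03 63; tag = H(ca 53 da 5c 5c 03 63) = 0315
m2: inner = H(a0 39 b0 36 36 07 39 1b bd) = 03 0d; tag = H(ca 53 da 5c 5c 03 0d) = 02bf ← matches
m3: inner = H(a0 39 b0 36 36 88 a7 78 13) = 03 af; tag = H(ca 53 da 5c 5c 03 af) = 0361

2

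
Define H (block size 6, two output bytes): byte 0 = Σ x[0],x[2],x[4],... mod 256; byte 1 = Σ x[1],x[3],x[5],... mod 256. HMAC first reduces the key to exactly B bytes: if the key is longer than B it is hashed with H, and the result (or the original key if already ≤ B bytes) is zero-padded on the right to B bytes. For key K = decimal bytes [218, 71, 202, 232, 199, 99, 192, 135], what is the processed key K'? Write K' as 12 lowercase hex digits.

|K| = 8 > B = 6, so first hash the key.
H(K): even-index sum = 811 mod 256 = 43; odd-index sum = 537 mod 256 = 25 → 2b 19.
Zero-pad H(K) = 2b 19 to 6 bytes: K' = 2b 19 00 00 00 00.

2b1900000000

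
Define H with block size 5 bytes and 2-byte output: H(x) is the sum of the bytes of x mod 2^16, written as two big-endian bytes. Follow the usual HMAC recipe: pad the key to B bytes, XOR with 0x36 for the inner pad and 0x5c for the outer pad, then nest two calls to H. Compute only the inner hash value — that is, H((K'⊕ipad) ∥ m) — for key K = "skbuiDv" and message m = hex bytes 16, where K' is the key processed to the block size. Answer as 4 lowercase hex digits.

Key "skbuiDv" = 73 6b 62 75 69 44 76 is 7 bytes > B = 5, so hash it first: H(key) = 02 d8, then zero-pad to 5 bytes: K' = 02 d8 00 00 00.
K' ⊕ ipad = 34 ee 36 36 36.
Inner input = 34 ee 36 36 36 ∥ 16.
Inner hash: sum = 52+238+54+54+54+22 = 474 → 01 da.

01da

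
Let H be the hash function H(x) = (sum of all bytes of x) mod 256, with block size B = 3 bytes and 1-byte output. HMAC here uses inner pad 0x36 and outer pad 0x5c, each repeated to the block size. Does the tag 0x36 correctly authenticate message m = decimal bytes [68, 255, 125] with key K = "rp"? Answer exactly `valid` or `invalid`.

Key "rp" = 72 70 is 2 bytes ≤ B = 3; zero-pad to 3 bytes: K' = 72 70 00.
K' ⊕ ipad = 44 46 36; K' ⊕ opad = 2e 2c 5c.
Inner hash: sum = 68+70+54+68+255+125 = 640; mod 256 = 128 → 80.
Outer hash (recomputed tag): sum = 46+44+92+128 = 310; mod 256 = 54 → 36.
Recomputed tag = 36; claimed = 36 → match.

valid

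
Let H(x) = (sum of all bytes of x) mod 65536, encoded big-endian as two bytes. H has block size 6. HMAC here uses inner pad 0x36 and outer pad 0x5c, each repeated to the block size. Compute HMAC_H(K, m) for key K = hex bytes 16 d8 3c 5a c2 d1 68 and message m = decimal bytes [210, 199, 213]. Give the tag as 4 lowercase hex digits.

Key hex bytes 16 d8 3c 5a c2 d1 68 is 7 bytes > B = 6, so hash it first: H(key) = 03 7f, then zero-pad to 6 bytes: K' = 03 7f 00 00 00 00.
K' ⊕ ipad = 35 49 36 36 36 36.  K' ⊕ opad = 5f 23 5c 5c 5c 5c.
Inner input = (K'⊕ipad) ∥ m = 35 49 36 36 36 36 ∥ d2 c7 d5.
Inner hash: sum = 53+73+54+54+54+54+210+199+213 = 964 → 03 c4.
Outer input = (K'⊕opad) ∥ inner = 5f 23 5c 5c 5c 5c ∥ 03 c4.
Outer hash (tag): sum = 95+35+92+92+92+92+3+196 = 697 → 02 b9.

02b9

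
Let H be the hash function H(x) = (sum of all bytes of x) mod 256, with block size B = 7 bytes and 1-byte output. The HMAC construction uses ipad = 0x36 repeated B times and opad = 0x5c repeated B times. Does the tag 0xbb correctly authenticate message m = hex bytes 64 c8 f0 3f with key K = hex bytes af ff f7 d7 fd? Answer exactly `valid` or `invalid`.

Key hex bytes af ff f7 d7 fd is 5 bytes ≤ B = 7; zero-pad to 7 bytes: K' = af ff f7 d7 fd 00 00.
K' ⊕ ipad = 99 c9 c1 e1 cb 36 36; K' ⊕ opad = f3 a3 ab 8b a1 5c 5c.
Inner hash: sum = 153+201+193+225+203+54+54+100+200+240+63 = 1686; mod 256 = 150 → 96.
Outer hash (recomputed tag): sum = 243+163+171+139+161+92+92+150 = 1211; mod 256 = 187 → bb.
Recomputed tag = bb; claimed = bb → match.

valid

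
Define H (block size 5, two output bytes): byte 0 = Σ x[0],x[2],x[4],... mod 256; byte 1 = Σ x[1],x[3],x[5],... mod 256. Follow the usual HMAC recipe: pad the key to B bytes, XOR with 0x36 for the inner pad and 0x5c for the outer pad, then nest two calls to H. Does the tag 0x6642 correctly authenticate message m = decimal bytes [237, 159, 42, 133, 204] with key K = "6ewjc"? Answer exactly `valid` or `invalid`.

invalid

Key "6ewjc" = 36 65 77 6a 63 is exactly B = 5 bytes: K' = 36 65 77 6a 63.
K' ⊕ ipad = 00 53 41 5c 55; K' ⊕ opad = 6a 39 2b 36 3f.
Inner hash: even-index sum = 442 mod 256 = 186; odd-index sum = 658 mod 256 = 146 → ba 92.
Outer hash (recomputed tag): even-index sum = 358 mod 256 = 102; odd-index sum = 297 mod 256 = 41 → 66 29.
Recomputed tag = 6629; claimed = 6642 → mismatch.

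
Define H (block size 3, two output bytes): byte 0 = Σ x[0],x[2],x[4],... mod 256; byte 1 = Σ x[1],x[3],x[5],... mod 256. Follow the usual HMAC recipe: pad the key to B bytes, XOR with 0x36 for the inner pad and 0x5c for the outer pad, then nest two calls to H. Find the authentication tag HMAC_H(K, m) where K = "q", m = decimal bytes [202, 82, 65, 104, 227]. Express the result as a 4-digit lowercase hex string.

ad93

Key "q" = 71 is 1 byte ≤ B = 3; zero-pad to 3 bytes: K' = 71 00 00.
K' ⊕ ipad = 47 36 36.  K' ⊕ opad = 2d 5c 5c.
Inner input = (K'⊕ipad) ∥ m = 47 36 36 ∥ ca 52 41 68 e3.
Inner hash: even-index sum = 311 mod 256 = 55; odd-index sum = 548 mod 256 = 36 → 37 24.
Outer input = (K'⊕opad) ∥ inner = 2d 5c 5c ∥ 37 24.
Outer hash (tag): even-index sum = 173 mod 256 = 173; odd-index sum = 147 mod 256 = 147 → ad 93.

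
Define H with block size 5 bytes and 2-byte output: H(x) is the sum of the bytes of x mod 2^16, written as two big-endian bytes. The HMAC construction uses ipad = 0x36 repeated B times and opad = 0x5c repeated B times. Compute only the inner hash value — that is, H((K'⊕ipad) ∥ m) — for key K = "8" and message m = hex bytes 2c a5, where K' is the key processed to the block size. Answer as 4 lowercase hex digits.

01b7

Key "8" = 38 is 1 byte ≤ B = 5; zero-pad to 5 bytes: K' = 38 00 00 00 00.
K' ⊕ ipad = 0e 36 36 36 36.
Inner input = 0e 36 36 36 36 ∥ 2c a5.
Inner hash: sum = 14+54+54+54+54+44+165 = 439 → 01 b7.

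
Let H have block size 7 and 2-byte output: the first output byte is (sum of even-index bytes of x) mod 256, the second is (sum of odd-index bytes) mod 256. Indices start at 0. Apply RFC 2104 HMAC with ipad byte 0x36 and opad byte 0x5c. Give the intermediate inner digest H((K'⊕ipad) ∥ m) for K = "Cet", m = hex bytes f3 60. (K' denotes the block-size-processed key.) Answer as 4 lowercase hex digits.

83b2

Key "Cet" = 43 65 74 is 3 bytes ≤ B = 7; zero-pad to 7 bytes: K' = 43 65 74 00 00 00 00.
K' ⊕ ipad = 75 53 42 36 36 36 36.
Inner input = 75 53 42 36 36 36 36 ∥ f3 60.
Inner hash: even-index sum = 387 mod 256 = 131; odd-index sum = 434 mod 256 = 178 → 83 b2.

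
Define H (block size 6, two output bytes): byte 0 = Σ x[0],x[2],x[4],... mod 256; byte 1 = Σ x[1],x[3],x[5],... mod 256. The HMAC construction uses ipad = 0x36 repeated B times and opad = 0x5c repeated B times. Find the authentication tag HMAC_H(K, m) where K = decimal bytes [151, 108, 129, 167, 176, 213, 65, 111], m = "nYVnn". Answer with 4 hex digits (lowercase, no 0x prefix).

Key decimal bytes [151, 108, 129, 167, 176, 213, 65, 111] = 97 6c 81 a7 b0 d5 41 6f is 8 bytes > B = 6, so hash it first: H(key) = 09 57, then zero-pad to 6 bytes: K' = 09 57 00 00 00 00.
K' ⊕ ipad = 3f 61 36 36 36 36.  K' ⊕ opad = 55 0b 5c 5c 5c 5c.
Inner input = (K'⊕ipad) ∥ m = 3f 61 36 36 36 36 ∥ 6e 59 56 6e 6e.
Inner hash: even-index sum = 477 mod 256 = 221; odd-index sum = 404 mod 256 = 148 → dd 94.
Outer input = (K'⊕opad) ∥ inner = 55 0b 5c 5c 5c 5c ∥ dd 94.
Outer hash (tag): even-index sum = 490 mod 256 = 234; odd-index sum = 343 mod 256 = 87 → ea 57.

ea57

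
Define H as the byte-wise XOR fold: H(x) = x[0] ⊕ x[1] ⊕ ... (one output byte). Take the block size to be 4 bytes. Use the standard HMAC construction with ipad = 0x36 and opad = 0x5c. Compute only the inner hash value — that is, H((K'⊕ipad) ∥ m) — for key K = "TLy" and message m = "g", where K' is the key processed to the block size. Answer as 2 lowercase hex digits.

06

Key "TLy" = 54 4c 79 is 3 bytes ≤ B = 4; zero-pad to 4 bytes: K' = 54 4c 79 00.
K' ⊕ ipad = 62 7a 4f 36.
Inner input = 62 7a 4f 36 ∥ 67.
Inner hash: XOR 62⊕7a⊕4f⊕36⊕67 = 06.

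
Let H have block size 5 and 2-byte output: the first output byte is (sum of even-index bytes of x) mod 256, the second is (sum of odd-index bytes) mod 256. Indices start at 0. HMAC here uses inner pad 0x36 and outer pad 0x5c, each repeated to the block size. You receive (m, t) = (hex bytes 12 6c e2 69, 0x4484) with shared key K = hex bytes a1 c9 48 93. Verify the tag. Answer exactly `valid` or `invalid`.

Key hex bytes a1 c9 48 93 is 4 bytes ≤ B = 5; zero-pad to 5 bytes: K' = a1 c9 48 93 00.
K' ⊕ ipad = 97 ff 7e a5 36; K' ⊕ opad = fd 95 14 cf 5c.
Inner hash: even-index sum = 544 mod 256 = 32; odd-index sum = 664 mod 256 = 152 → 20 98.
Outer hash (recomputed tag): even-index sum = 517 mod 256 = 5; odd-index sum = 388 mod 256 = 132 → 05 84.
Recomputed tag = 0584; claimed = 4484 → mismatch.

invalid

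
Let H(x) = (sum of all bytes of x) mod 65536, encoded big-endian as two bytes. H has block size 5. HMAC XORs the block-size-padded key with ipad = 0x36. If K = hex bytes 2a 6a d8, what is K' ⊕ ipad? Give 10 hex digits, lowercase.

1c5cee3636

Key hex bytes 2a 6a d8 is 3 bytes ≤ B = 5; zero-pad to 5 bytes: K' = 2a 6a d8 00 00.
XOR each byte with 0x36: 2a⊕36=1c, 6a⊕36=5c, d8⊕36=ee, 00⊕36=36, 00⊕36=36.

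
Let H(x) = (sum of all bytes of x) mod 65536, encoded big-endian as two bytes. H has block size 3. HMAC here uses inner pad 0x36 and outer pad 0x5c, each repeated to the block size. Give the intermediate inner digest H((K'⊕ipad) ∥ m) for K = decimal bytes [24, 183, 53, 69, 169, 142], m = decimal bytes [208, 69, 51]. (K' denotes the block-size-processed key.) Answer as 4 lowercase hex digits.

0268

Key decimal bytes [24, 183, 53, 69, 169, 142] = 18 b7 35 45 a9 8e is 6 bytes > B = 3, so hash it first: H(key) = 02 80, then zero-pad to 3 bytes: K' = 02 80 00.
K' ⊕ ipad = 34 b6 36.
Inner input = 34 b6 36 ∥ d0 45 33.
Inner hash: sum = 52+182+54+208+69+51 = 616 → 02 68.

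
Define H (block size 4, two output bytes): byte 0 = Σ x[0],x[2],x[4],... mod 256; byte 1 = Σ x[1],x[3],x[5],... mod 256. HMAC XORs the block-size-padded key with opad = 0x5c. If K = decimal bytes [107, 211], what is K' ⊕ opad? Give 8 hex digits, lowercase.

378f5c5c

Key decimal bytes [107, 211] = 6b d3 is 2 bytes ≤ B = 4; zero-pad to 4 bytes: K' = 6b d3 00 00.
XOR each byte with 0x5c: 6b⊕5c=37, d3⊕5c=8f, 00⊕5c=5c, 00⊕5c=5c.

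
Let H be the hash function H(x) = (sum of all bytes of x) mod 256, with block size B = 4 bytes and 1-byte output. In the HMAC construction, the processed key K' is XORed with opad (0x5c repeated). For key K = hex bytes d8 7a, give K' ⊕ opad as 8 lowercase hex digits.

Key hex bytes d8 7a is 2 bytes ≤ B = 4; zero-pad to 4 bytes: K' = d8 7a 00 00.
XOR each byte with 0x5c: d8⊕5c=84, 7a⊕5c=26, 00⊕5c=5c, 00⊕5c=5c.

84265c5c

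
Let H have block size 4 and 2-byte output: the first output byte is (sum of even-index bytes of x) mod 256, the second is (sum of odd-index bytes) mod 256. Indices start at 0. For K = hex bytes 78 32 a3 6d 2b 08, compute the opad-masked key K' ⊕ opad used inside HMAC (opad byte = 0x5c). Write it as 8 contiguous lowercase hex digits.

Key hex bytes 78 32 a3 6d 2b 08 is 6 bytes > B = 4, so hash it first: H(key) = 46 a7, then zero-pad to 4 bytes: K' = 46 a7 00 00.
XOR each byte with 0x5c: 46⊕5c=1a, a7⊕5c=fb, 00⊕5c=5c, 00⊕5c=5c.

1afb5c5c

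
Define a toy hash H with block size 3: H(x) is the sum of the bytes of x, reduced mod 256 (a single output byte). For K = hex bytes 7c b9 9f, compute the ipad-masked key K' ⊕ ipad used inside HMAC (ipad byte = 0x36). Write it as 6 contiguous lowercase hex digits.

4a8fa9

Key hex bytes 7c b9 9f is exactly B = 3 bytes: K' = 7c b9 9f.
XOR each byte with 0x36: 7c⊕36=4a, b9⊕36=8f, 9f⊕36=a9.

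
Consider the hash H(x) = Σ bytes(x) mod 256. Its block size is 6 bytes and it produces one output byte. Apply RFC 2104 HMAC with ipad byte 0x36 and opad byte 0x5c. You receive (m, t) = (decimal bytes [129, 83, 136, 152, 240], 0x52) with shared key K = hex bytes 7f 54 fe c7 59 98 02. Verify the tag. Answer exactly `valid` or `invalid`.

valid

Key hex bytes 7f 54 fe c7 59 98 02 is 7 bytes > B = 6, so hash it first: H(key) = 8b, then zero-pad to 6 bytes: K' = 8b 00 00 00 00 00.
K' ⊕ ipad = bd 36 36 36 36 36; K' ⊕ opad = d7 5c 5c 5c 5c 5c.
Inner hash: sum = 189+54+54+54+54+54+129+83+136+152+240 = 1199; mod 256 = 175 → af.
Outer hash (recomputed tag): sum = 215+92+92+92+92+92+175 = 850; mod 256 = 82 → 52.
Recomputed tag = 52; claimed = 52 → match.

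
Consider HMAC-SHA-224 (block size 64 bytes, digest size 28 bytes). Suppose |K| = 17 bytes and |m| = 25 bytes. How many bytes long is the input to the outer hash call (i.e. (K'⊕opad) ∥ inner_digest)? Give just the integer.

Key is 17 ≤ 64 bytes, zero-padded: |K'| = 64.
Outer input = (K'⊕opad) ∥ H(inner) → 64 + 28 = 92 bytes.

92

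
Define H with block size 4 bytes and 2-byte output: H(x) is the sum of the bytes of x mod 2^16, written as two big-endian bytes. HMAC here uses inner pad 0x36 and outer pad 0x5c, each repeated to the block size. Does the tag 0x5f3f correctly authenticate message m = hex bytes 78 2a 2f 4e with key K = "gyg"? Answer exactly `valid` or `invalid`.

Key "gyg" = 67 79 67 is 3 bytes ≤ B = 4; zero-pad to 4 bytes: K' = 67 79 67 00.
K' ⊕ ipad = 51 4f 51 36; K' ⊕ opad = 3b 25 3b 5c.
Inner hash: sum = 81+79+81+54+120+42+47+78 = 582 → 02 46.
Outer hash (recomputed tag): sum = 59+37+59+92+2+70 = 319 → 01 3f.
Recomputed tag = 013f; claimed = 5f3f → mismatch.

invalid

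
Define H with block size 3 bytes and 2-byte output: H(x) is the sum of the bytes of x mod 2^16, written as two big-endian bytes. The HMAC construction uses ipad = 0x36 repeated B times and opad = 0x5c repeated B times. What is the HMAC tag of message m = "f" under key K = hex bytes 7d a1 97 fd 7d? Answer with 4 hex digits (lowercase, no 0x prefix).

0218

Key hex bytes 7d a1 97 fd 7d is 5 bytes > B = 3, so hash it first: H(key) = 03 2f, then zero-pad to 3 bytes: K' = 03 2f 00.
K' ⊕ ipad = 35 19 36.  K' ⊕ opad = 5f 73 5c.
Inner input = (K'⊕ipad) ∥ m = 35 19 36 ∥ 66.
Inner hash: sum = 53+25+54+102 = 234 → 00 ea.
Outer input = (K'⊕opad) ∥ inner = 5f 73 5c ∥ 00 ea.
Outer hash (tag): sum = 95+115+92+0+234 = 536 → 02 18.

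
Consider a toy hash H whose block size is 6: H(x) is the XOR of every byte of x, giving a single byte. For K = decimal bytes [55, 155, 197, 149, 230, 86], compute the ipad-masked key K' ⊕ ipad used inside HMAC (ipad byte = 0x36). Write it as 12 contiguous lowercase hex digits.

01adf3a3d060

Key decimal bytes [55, 155, 197, 149, 230, 86] = 37 9b c5 95 e6 56 is exactly B = 6 bytes: K' = 37 9b c5 95 e6 56.
XOR each byte with 0x36: 37⊕36=01, 9b⊕36=ad, c5⊕36=f3, 95⊕36=a3, e6⊕36=d0, 56⊕36=60.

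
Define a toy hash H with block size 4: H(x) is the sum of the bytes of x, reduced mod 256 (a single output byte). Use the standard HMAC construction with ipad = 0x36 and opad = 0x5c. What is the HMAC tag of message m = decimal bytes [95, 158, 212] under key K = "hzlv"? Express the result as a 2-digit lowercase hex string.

Key "hzlv" = 68 7a 6c 76 is exactly B = 4 bytes: K' = 68 7a 6c 76.
K' ⊕ ipad = 5e 4c 5a 40.  K' ⊕ opad = 34 26 30 2a.
Inner input = (K'⊕ipad) ∥ m = 5e 4c 5a 40 ∥ 5f 9e d4.
Inner hash: sum = 94+76+90+64+95+158+212 = 789; mod 256 = 21 → 15.
Outer input = (K'⊕opad) ∥ inner = 34 26 30 2a ∥ 15.
Outer hash (tag): sum = 52+38+48+42+21 = 201 → c9.

c9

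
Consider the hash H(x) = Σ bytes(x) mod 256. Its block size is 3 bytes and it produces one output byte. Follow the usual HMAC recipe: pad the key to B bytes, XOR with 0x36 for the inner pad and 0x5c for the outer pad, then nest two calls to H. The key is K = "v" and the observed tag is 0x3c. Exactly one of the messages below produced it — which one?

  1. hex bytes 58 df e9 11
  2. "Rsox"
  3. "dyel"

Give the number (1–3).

3

Key "v" = 76 is 1 byte ≤ B = 3; zero-pad to 3 bytes: K' = 76 00 00.
K' ⊕ ipad = 40 36 36; K' ⊕ opad = 2a 5c 5c.
m1: inner = H(40 36 36 58 df e9 11) = dd; tag = H(2a 5c 5c dd) = bf
m2: inner = H(40 36 36 52 73 6f 78) = 58; tag = H(2a 5c 5c 58) = 3a
m3: inner = H(40 36 36 64 79 65 6c) = 5a; tag = H(2a 5c 5c 5a) = 3c ← matches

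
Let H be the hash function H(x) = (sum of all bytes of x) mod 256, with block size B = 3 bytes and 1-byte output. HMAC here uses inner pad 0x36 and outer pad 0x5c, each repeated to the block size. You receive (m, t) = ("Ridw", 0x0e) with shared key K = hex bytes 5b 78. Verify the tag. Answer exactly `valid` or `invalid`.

valid

Key hex bytes 5b 78 is 2 bytes ≤ B = 3; zero-pad to 3 bytes: K' = 5b 78 00.
K' ⊕ ipad = 6d 4e 36; K' ⊕ opad = 07 24 5c.
Inner hash: sum = 109+78+54+82+105+100+119 = 647; mod 256 = 135 → 87.
Outer hash (recomputed tag): sum = 7+36+92+135 = 270; mod 256 = 14 → 0e.
Recomputed tag = 0e; claimed = 0e → match.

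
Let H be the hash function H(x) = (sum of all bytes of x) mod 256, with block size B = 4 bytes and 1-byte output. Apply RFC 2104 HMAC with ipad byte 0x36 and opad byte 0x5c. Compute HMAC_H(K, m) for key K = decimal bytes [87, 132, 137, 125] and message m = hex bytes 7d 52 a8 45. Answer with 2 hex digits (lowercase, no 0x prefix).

Key decimal bytes [87, 132, 137, 125] = 57 84 89 7d is exactly B = 4 bytes: K' = 57 84 89 7d.
K' ⊕ ipad = 61 b2 bf 4b.  K' ⊕ opad = 0b d8 d5 21.
Inner input = (K'⊕ipad) ∥ m = 61 b2 bf 4b ∥ 7d 52 a8 45.
Inner hash: sum = 97+178+191+75+125+82+168+69 = 985; mod 256 = 217 → d9.
Outer input = (K'⊕opad) ∥ inner = 0b d8 d5 21 ∥ d9.
Outer hash (tag): sum = 11+216+213+33+217 = 690; mod 256 = 178 → b2.

b2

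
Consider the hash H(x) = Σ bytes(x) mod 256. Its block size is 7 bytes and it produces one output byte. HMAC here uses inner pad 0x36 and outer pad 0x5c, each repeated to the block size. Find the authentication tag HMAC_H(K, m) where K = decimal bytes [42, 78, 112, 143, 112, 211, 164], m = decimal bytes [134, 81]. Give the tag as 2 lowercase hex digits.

Key decimal bytes [42, 78, 112, 143, 112, 211, 164] = 2a 4e 70 8f 70 d3 a4 is exactly B = 7 bytes: K' = 2a 4e 70 8f 70 d3 a4.
K' ⊕ ipad = 1c 78 46 b9 46 e5 92.  K' ⊕ opad = 76 12 2c d3 2c 8f f8.
Inner input = (K'⊕ipad) ∥ m = 1c 78 46 b9 46 e5 92 ∥ 86 51.
Inner hash: sum = 28+120+70+185+70+229+146+134+81 = 1063; mod 256 = 39 → 27.
Outer input = (K'⊕opad) ∥ inner = 76 12 2c d3 2c 8f f8 ∥ 27.
Outer hash (tag): sum = 118+18+44+211+44+143+248+39 = 865; mod 256 = 97 → 61.

61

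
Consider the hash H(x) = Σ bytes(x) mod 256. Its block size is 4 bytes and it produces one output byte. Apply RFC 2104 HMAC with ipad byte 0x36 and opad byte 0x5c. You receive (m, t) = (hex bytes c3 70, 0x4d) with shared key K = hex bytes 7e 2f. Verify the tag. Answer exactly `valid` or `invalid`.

valid

Key hex bytes 7e 2f is 2 bytes ≤ B = 4; zero-pad to 4 bytes: K' = 7e 2f 00 00.
K' ⊕ ipad = 48 19 36 36; K' ⊕ opad = 22 73 5c 5c.
Inner hash: sum = 72+25+54+54+195+112 = 512; mod 256 = 0 → 00.
Outer hash (recomputed tag): sum = 34+115+92+92+0 = 333; mod 256 = 77 → 4d.
Recomputed tag = 4d; claimed = 4d → match.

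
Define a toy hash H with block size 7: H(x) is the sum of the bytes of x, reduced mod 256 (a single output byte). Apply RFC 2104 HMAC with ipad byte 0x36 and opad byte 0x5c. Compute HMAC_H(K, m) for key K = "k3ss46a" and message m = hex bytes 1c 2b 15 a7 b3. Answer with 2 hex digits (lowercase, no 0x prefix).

0e

Key "k3ss46a" = 6b 33 73 73 34 36 61 is exactly B = 7 bytes: K' = 6b 33 73 73 34 36 61.
K' ⊕ ipad = 5d 05 45 45 02 00 57.  K' ⊕ opad = 37 6f 2f 2f 68 6a 3d.
Inner input = (K'⊕ipad) ∥ m = 5d 05 45 45 02 00 57 ∥ 1c 2b 15 a7 b3.
Inner hash: sum = 93+5+69+69+2+0+87+28+43+21+167+179 = 763; mod 256 = 251 → fb.
Outer input = (K'⊕opad) ∥ inner = 37 6f 2f 2f 68 6a 3d ∥ fb.
Outer hash (tag): sum = 55+111+47+47+104+106+61+251 = 782; mod 256 = 14 → 0e.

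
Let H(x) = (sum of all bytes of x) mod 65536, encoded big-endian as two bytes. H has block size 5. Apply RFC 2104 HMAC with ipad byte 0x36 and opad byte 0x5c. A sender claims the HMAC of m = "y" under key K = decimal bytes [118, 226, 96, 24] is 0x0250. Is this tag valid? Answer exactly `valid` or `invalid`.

Key decimal bytes [118, 226, 96, 24] = 76 e2 60 18 is 4 bytes ≤ B = 5; zero-pad to 5 bytes: K' = 76 e2 60 18 00.
K' ⊕ ipad = 40 d4 56 2e 36; K' ⊕ opad = 2a be 3c 44 5c.
Inner hash: sum = 64+212+86+46+54+121 = 583 → 02 47.
Outer hash (recomputed tag): sum = 42+190+60+68+92+2+71 = 525 → 02 0d.
Recomputed tag = 020d; claimed = 0250 → mismatch.

invalid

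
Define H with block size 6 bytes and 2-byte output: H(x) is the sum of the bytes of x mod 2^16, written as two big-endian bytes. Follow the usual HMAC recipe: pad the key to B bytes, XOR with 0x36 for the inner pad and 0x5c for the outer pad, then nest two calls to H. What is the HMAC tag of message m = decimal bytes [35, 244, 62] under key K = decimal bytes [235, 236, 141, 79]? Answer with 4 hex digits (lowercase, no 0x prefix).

03b3

Key decimal bytes [235, 236, 141, 79] = eb ec 8d 4f is 4 bytes ≤ B = 6; zero-pad to 6 bytes: K' = eb ec 8d 4f 00 00.
K' ⊕ ipad = dd da bb 79 36 36.  K' ⊕ opad = b7 b0 d1 13 5c 5c.
Inner input = (K'⊕ipad) ∥ m = dd da bb 79 36 36 ∥ 23 f4 3e.
Inner hash: sum = 221+218+187+121+54+54+35+244+62 = 1196 → 04 ac.
Outer input = (K'⊕opad) ∥ inner = b7 b0 d1 13 5c 5c ∥ 04 ac.
Outer hash (tag): sum = 183+176+209+19+92+92+4+172 = 947 → 03 b3.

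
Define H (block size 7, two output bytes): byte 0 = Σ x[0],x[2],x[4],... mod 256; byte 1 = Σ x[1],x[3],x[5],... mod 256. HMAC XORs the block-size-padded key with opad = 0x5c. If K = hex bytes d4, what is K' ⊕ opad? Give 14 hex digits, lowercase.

885c5c5c5c5c5c

Key hex bytes d4 is 1 byte ≤ B = 7; zero-pad to 7 bytes: K' = d4 00 00 00 00 00 00.
XOR each byte with 0x5c: d4⊕5c=88, 00⊕5c=5c, 00⊕5c=5c, 00⊕5c=5c, 00⊕5c=5c, 00⊕5c=5c, 00⊕5c=5c.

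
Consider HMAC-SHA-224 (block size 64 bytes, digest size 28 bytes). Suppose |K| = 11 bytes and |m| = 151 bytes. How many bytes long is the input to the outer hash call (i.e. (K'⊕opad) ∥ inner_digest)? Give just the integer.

Key is 11 ≤ 64 bytes, zero-padded: |K'| = 64.
Outer input = (K'⊕opad) ∥ H(inner) → 64 + 28 = 92 bytes.

92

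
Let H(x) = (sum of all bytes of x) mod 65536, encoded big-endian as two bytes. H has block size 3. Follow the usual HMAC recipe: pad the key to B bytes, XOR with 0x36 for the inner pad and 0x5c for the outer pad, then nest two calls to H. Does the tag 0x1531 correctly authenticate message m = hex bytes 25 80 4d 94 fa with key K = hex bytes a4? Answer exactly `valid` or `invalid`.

Key hex bytes a4 is 1 byte ≤ B = 3; zero-pad to 3 bytes: K' = a4 00 00.
K' ⊕ ipad = 92 36 36; K' ⊕ opad = f8 5c 5c.
Inner hash: sum = 146+54+54+37+128+77+148+250 = 894 → 03 7e.
Outer hash (recomputed tag): sum = 248+92+92+3+126 = 561 → 02 31.
Recomputed tag = 0231; claimed = 1531 → mismatch.

invalid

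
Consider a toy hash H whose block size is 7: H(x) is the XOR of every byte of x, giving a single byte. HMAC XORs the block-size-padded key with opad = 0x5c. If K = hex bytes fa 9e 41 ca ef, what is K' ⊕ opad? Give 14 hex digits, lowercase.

Key hex bytes fa 9e 41 ca ef is 5 bytes ≤ B = 7; zero-pad to 7 bytes: K' = fa 9e 41 ca ef 00 00.
XOR each byte with 0x5c: fa⊕5c=a6, 9e⊕5c=c2, 41⊕5c=1d, ca⊕5c=96, ef⊕5c=b3, 00⊕5c=5c, 00⊕5c=5c.

a6c21d96b35c5c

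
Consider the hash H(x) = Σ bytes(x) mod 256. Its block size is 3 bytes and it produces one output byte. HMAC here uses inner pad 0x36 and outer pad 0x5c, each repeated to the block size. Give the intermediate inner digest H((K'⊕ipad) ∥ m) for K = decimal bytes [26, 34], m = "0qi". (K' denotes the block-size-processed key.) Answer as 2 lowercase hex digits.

Key decimal bytes [26, 34] = 1a 22 is 2 bytes ≤ B = 3; zero-pad to 3 bytes: K' = 1a 22 00.
K' ⊕ ipad = 2c 14 36.
Inner input = 2c 14 36 ∥ 30 71 69.
Inner hash: sum = 44+20+54+48+113+105 = 384; mod 256 = 128 → 80.

80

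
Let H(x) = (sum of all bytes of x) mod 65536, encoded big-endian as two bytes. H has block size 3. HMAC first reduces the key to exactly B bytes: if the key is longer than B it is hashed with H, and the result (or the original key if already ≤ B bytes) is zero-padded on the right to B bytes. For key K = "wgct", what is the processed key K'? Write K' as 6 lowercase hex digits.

|K| = 4 > B = 3, so first hash the key.
H(K): sum = 119+103+99+116 = 437 → 01 b5.
Zero-pad H(K) = 01 b5 to 3 bytes: K' = 01 b5 00.

01b500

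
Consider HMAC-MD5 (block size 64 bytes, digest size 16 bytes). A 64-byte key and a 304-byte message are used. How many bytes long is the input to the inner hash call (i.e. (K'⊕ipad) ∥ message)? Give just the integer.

368

Key is 64 ≤ 64 bytes, zero-padded: |K'| = 64.
Inner input = (K'⊕ipad) ∥ m → 64 + 304 = 368 bytes.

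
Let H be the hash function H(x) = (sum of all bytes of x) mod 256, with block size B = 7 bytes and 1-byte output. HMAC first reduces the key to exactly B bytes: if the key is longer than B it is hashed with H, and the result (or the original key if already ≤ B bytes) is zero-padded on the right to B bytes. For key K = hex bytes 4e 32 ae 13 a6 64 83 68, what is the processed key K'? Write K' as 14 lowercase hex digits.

|K| = 8 > B = 7, so first hash the key.
H(K): sum = 78+50+174+19+166+100+131+104 = 822; mod 256 = 54 → 36.
Zero-pad H(K) = 36 to 7 bytes: K' = 36 00 00 00 00 00 00.

36000000000000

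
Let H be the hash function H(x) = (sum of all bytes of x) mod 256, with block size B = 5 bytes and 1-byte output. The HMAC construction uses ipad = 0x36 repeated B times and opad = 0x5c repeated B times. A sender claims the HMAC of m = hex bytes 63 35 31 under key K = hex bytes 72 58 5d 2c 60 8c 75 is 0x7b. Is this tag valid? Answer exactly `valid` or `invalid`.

valid

Key hex bytes 72 58 5d 2c 60 8c 75 is 7 bytes > B = 5, so hash it first: H(key) = b4, then zero-pad to 5 bytes: K' = b4 00 00 00 00.
K' ⊕ ipad = 82 36 36 36 36; K' ⊕ opad = e8 5c 5c 5c 5c.
Inner hash: sum = 130+54+54+54+54+99+53+49 = 547; mod 256 = 35 → 23.
Outer hash (recomputed tag): sum = 232+92+92+92+92+35 = 635; mod 256 = 123 → 7b.
Recomputed tag = 7b; claimed = 7b → match.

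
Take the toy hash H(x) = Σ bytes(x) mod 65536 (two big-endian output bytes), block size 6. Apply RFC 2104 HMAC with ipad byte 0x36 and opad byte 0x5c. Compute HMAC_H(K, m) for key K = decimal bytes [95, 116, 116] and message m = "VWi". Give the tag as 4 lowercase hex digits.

020e

Key decimal bytes [95, 116, 116] = 5f 74 74 is 3 bytes ≤ B = 6; zero-pad to 6 bytes: K' = 5f 74 74 00 00 00.
K' ⊕ ipad = 69 42 42 36 36 36.  K' ⊕ opad = 03 28 28 5c 5c 5c.
Inner input = (K'⊕ipad) ∥ m = 69 42 42 36 36 36 ∥ 56 57 69.
Inner hash: sum = 105+66+66+54+54+54+86+87+105 = 677 → 02 a5.
Outer input = (K'⊕opad) ∥ inner = 03 28 28 5c 5c 5c ∥ 02 a5.
Outer hash (tag): sum = 3+40+40+92+92+92+2+165 = 526 → 02 0e.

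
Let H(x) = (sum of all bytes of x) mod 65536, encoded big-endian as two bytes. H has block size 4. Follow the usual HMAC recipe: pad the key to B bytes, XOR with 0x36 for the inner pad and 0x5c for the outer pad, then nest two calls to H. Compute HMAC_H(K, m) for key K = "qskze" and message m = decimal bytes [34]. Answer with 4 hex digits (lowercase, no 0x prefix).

0262

Key "qskze" = 71 73 6b 7a 65 is 5 bytes > B = 4, so hash it first: H(key) = 02 2e, then zero-pad to 4 bytes: K' = 02 2e 00 00.
K' ⊕ ipad = 34 18 36 36.  K' ⊕ opad = 5e 72 5c 5c.
Inner input = (K'⊕ipad) ∥ m = 34 18 36 36 ∥ 22.
Inner hash: sum = 52+24+54+54+34 = 218 → 00 da.
Outer input = (K'⊕opad) ∥ inner = 5e 72 5c 5c ∥ 00 da.
Outer hash (tag): sum = 94+114+92+92+0+218 = 610 → 02 62.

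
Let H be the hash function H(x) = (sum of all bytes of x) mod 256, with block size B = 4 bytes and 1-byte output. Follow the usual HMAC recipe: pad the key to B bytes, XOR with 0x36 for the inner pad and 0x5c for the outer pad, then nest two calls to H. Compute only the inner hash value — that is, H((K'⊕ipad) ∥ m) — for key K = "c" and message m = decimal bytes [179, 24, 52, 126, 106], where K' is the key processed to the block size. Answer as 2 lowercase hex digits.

Key "c" = 63 is 1 byte ≤ B = 4; zero-pad to 4 bytes: K' = 63 00 00 00.
K' ⊕ ipad = 55 36 36 36.
Inner input = 55 36 36 36 ∥ b3 18 34 7e 6a.
Inner hash: sum = 85+54+54+54+179+24+52+126+106 = 734; mod 256 = 222 → de.

de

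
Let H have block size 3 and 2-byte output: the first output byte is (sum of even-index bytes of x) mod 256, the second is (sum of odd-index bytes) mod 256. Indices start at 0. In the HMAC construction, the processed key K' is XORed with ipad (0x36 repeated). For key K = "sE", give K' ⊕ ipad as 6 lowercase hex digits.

457336

Key "sE" = 73 45 is 2 bytes ≤ B = 3; zero-pad to 3 bytes: K' = 73 45 00.
XOR each byte with 0x36: 73⊕36=45, 45⊕36=73, 00⊕36=36.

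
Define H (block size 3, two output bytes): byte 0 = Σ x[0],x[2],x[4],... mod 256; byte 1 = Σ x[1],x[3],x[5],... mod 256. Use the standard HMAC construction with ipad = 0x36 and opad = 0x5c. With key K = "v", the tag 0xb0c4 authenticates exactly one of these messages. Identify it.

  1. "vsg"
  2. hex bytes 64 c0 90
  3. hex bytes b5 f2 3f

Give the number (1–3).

3

Key "v" = 76 is 1 byte ≤ B = 3; zero-pad to 3 bytes: K' = 76 00 00.
K' ⊕ ipad = 40 36 36; K' ⊕ opad = 2a 5c 5c.
m1: inner = H(40 36 36 76 73 67) = e9 13; tag = H(2a 5c 5c e9 13) = 9945
m2: inner = H(40 36 36 64 c0 90) = 36 2a; tag = H(2a 5c 5c 36 2a) = b092
m3: inner = H(40 36 36 b5 f2 3f) = 68 2a; tag = H(2a 5c 5c 68 2a) = b0c4 ← matches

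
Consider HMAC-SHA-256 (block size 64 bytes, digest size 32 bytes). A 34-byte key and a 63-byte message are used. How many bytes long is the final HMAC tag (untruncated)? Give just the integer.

The tag is one SHA-256 digest: 32 bytes.

32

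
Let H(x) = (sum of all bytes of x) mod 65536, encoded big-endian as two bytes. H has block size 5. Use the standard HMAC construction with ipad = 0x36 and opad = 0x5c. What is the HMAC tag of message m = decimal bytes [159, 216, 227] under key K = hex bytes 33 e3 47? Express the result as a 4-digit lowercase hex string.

0216

Key hex bytes 33 e3 47 is 3 bytes ≤ B = 5; zero-pad to 5 bytes: K' = 33 e3 47 00 00.
K' ⊕ ipad = 05 d5 71 36 36.  K' ⊕ opad = 6f bf 1b 5c 5c.
Inner input = (K'⊕ipad) ∥ m = 05 d5 71 36 36 ∥ 9f d8 e3.
Inner hash: sum = 5+213+113+54+54+159+216+227 = 1041 → 04 11.
Outer input = (K'⊕opad) ∥ inner = 6f bf 1b 5c 5c ∥ 04 11.
Outer hash (tag): sum = 111+191+27+92+92+4+17 = 534 → 02 16.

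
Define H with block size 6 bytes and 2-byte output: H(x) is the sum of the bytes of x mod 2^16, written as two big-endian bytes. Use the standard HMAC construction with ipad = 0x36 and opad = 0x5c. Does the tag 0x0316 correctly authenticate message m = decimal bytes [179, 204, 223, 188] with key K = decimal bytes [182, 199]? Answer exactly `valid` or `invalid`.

Key decimal bytes [182, 199] = b6 c7 is 2 bytes ≤ B = 6; zero-pad to 6 bytes: K' = b6 c7 00 00 00 00.
K' ⊕ ipad = 80 f1 36 36 36 36; K' ⊕ opad = ea 9b 5c 5c 5c 5c.
Inner hash: sum = 128+241+54+54+54+54+179+204+223+188 = 1379 → 05 63.
Outer hash (recomputed tag): sum = 234+155+92+92+92+92+5+99 = 861 → 03 5d.
Recomputed tag = 035d; claimed = 0316 → mismatch.

invalid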